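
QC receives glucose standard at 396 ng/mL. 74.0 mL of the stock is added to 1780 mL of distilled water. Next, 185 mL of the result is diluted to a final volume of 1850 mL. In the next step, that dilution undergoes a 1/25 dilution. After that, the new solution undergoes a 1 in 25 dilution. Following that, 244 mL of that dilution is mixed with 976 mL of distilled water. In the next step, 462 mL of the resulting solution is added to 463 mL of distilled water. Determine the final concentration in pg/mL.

0.253 pg/mL

Overall dilution factor = 25.05 × 10 × 25 × 25 × 5 × 2.002 = 1.57 × 10⁶.
396 ng/mL / 1.57 × 10⁶ = 2.53 × 10⁻⁴ ng/mL = 0.253 pg/mL.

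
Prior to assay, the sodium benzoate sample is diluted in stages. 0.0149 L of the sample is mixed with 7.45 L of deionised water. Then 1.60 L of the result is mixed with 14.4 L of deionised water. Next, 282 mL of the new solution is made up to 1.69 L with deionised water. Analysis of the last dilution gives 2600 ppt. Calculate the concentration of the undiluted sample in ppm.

78.1 ppm

Overall dilution factor = 501 × 10 × 5.993 = 3.00 × 10⁴.
Original = 2600 ppt × 3.00 × 10⁴ = 7.81 × 10⁷ ppt = 78.1 ppm.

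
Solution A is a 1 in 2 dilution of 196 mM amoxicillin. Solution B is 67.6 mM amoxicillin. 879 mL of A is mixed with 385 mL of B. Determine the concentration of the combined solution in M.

0.0887 M

C_A = 196 mM / 2 = 98.0 mM.
C_mix = (C_A·V_A + C_B·V_B)/(V_A + V_B) = (98.0×879 + 67.6×385) / 1264 = 88.7 mM = 0.0887 M.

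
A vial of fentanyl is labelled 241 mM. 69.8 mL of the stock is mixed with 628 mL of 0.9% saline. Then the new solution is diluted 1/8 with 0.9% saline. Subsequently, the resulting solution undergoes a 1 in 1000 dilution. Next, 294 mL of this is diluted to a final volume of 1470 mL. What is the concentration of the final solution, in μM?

Overall dilution factor = 9.997 × 8 × 1000 × 5 = 4.00 × 10⁵.
241 mM / 4.00 × 10⁵ = 6.03 × 10⁻⁴ mM = 0.603 μM.

0.603 μM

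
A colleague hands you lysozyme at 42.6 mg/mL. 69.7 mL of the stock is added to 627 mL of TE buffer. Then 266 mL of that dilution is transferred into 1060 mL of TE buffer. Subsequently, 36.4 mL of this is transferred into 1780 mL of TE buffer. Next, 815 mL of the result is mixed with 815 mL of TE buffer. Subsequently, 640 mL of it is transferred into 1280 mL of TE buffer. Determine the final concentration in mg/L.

Overall dilution factor = 9.996 × 4.985 × 49.90 × 2 × 3 = 1.49 × 10⁴.
42.6 mg/mL / 1.49 × 10⁴ = 2.86 × 10⁻³ mg/mL = 2.86 mg/L.

2.86 mg/L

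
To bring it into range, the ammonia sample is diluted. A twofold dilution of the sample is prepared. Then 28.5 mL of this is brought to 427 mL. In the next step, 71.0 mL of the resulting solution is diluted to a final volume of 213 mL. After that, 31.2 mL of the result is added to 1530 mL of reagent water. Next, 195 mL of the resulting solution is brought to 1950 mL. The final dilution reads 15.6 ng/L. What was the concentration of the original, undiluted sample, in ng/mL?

702 ng/mL

Overall dilution factor = 2 × 14.98 × 3 × 50.04 × 10 = 4.50 × 10⁴.
Original = 15.6 ng/L × 4.50 × 10⁴ = 7.02 × 10⁵ ng/L = 702 ng/mL.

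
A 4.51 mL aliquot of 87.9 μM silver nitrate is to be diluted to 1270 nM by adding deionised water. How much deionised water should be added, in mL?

308 mL

1270 nM = 1.27 μM.
V₂ = C₁V₁/C₂ = 87.9 × 4.51 / 1.27 = 312 mL.
Diluent to add = V₂ − V₁ = 312 − 4.51 = 308 mL.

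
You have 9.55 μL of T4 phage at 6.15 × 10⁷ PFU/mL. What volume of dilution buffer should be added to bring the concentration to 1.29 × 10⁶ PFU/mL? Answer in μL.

V₂ = C₁V₁/C₂ = 6.15 × 10⁷ × 9.55 / 1.29 × 10⁶ = 455 μL.
Diluent to add = V₂ − V₁ = 455 − 9.55 = 446 μL.

446 μL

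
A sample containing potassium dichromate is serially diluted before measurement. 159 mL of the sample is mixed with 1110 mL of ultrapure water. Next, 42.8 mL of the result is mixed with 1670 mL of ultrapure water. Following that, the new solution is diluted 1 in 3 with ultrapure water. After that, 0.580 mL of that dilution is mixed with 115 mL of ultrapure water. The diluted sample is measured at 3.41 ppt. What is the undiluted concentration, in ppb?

651 ppb

Overall dilution factor = 7.981 × 40.02 × 3 × 199.3 = 1.91 × 10⁵.
Original = 3.41 ppt × 1.91 × 10⁵ = 6.51 × 10⁵ ppt = 651 ppb.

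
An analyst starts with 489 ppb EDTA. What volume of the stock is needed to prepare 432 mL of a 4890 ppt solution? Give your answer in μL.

4890 ppt = 4.89 ppb.
V₁ = C₂V₂/C₁ = 4.89 × 432 / 489 = 4.32 mL = 4320 μL.

4320 μL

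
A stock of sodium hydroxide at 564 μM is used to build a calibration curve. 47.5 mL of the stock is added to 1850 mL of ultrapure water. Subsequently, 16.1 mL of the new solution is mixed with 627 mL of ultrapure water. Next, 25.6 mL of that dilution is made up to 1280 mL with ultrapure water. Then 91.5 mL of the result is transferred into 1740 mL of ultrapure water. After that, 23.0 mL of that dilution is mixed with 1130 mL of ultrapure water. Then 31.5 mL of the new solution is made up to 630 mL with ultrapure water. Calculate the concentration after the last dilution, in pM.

Overall dilution factor = 39.95 × 39.94 × 50 × 20.02 × 50.13 × 20 = 1.60 × 10⁹.
564 μM / 1.60 × 10⁹ = 3.52 × 10⁻⁷ μM = 0.352 pM.

0.352 pM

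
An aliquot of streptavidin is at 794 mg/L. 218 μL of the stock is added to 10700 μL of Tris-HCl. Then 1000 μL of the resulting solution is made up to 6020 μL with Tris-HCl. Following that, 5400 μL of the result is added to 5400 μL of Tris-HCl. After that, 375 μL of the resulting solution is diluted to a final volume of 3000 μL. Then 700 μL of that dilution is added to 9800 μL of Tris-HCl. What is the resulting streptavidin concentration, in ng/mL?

11.0 ng/mL

Overall dilution factor = 50.08 × 6.020 × 2 × 8 × 15 = 7.24 × 10⁴.
794 mg/L / 7.24 × 10⁴ = 0.0110 mg/L = 11.0 ng/mL.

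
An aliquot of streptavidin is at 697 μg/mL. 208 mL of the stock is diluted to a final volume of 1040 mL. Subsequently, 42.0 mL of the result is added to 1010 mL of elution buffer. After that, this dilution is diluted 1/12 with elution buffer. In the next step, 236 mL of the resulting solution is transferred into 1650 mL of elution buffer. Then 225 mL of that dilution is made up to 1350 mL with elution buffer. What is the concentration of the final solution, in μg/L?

Overall dilution factor = 5 × 25.05 × 12 × 7.992 × 6 = 7.21 × 10⁴.
697 μg/mL / 7.21 × 10⁴ = 9.67 × 10⁻³ μg/mL = 9.67 μg/L.

9.67 μg/L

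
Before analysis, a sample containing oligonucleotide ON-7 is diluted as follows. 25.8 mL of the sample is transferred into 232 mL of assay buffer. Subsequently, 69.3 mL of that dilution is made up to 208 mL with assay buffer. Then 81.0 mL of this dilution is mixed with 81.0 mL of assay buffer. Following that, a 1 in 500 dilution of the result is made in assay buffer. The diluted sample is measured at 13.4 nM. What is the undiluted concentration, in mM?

Overall dilution factor = 9.992 × 3.001 × 2 × 500 = 3.00 × 10⁴.
Original = 13.4 nM × 3.00 × 10⁴ = 4.02 × 10⁵ nM = 0.402 mM.

0.402 mM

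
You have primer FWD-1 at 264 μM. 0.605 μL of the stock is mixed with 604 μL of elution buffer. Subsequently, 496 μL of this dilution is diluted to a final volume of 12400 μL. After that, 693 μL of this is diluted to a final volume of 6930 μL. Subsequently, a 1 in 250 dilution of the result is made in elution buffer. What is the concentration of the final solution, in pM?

4.23 pM

Overall dilution factor = 999.3 × 25 × 10 × 250 = 6.25 × 10⁷.
264 μM / 6.25 × 10⁷ = 4.23 × 10⁻⁶ μM = 4.23 pM.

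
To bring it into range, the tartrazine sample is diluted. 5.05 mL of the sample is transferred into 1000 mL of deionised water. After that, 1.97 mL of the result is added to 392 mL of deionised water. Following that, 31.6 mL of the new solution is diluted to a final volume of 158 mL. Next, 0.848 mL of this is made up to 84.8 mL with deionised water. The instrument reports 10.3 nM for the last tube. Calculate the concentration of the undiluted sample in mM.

Overall dilution factor = 199.0 × 200.0 × 5 × 100 = 1.99 × 10⁷.
Original = 10.3 nM × 1.99 × 10⁷ = 2.05 × 10⁸ nM = 205 mM.

205 mM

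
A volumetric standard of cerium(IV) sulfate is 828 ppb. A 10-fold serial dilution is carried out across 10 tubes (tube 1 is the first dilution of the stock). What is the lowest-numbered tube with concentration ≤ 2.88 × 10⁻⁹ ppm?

tube 9

Tube n has concentration 828 ppb / 10ⁿ.
Need 10ⁿ ≥ 828 ppb / 2.88 × 10⁻⁹ ppm = 2.88 × 10⁸, so n ≥ 8.46.
First such tube: n = 9.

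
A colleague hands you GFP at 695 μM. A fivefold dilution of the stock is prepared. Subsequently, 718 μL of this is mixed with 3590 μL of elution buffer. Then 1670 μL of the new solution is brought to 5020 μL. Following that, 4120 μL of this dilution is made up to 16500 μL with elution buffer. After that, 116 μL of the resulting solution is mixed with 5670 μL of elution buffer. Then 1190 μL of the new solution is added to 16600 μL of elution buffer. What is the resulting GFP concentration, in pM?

2580 pM

Overall dilution factor = 5 × 6 × 3.006 × 4.005 × 49.88 × 14.95 = 2.69 × 10⁵.
695 μM / 2.69 × 10⁵ = 2.58 × 10⁻³ μM = 2580 pM.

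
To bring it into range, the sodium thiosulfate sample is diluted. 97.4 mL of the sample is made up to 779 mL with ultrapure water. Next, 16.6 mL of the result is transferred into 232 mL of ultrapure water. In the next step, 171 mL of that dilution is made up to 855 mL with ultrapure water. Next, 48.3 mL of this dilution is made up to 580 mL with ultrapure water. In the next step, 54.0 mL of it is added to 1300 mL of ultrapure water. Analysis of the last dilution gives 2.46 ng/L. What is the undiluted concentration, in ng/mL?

Overall dilution factor = 7.998 × 14.98 × 5 × 12.01 × 25.07 = 1.80 × 10⁵.
Original = 2.46 ng/L × 1.80 × 10⁵ = 4.44 × 10⁵ ng/L = 444 ng/mL.

444 ng/mL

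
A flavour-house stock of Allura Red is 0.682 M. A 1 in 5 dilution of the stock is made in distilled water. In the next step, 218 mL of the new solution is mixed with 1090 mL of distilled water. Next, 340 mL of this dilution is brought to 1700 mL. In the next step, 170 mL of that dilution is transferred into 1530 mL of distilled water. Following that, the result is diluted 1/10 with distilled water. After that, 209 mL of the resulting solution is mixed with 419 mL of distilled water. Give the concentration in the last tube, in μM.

Overall dilution factor = 5 × 6 × 5 × 10 × 10 × 3.005 = 4.51 × 10⁴.
0.682 M / 4.51 × 10⁴ = 1.51 × 10⁻⁵ M = 15.1 μM.

15.1 μM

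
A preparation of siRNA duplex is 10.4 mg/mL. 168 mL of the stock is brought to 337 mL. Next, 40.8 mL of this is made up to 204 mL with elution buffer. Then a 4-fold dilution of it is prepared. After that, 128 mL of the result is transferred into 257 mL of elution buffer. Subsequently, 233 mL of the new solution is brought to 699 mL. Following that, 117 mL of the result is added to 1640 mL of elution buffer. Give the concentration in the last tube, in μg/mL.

1.91 μg/mL

Overall dilution factor = 2.006 × 5 × 4 × 3.008 × 3 × 15.02 = 5436.
10.4 mg/mL / 5436 = 1.91 × 10⁻³ mg/mL = 1.91 μg/mL.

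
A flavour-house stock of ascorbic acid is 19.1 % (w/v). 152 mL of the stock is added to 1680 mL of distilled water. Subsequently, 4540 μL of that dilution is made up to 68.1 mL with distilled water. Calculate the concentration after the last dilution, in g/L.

Overall dilution factor = 12.05 × 15 = 181.
19.1 % (w/v) / 181 = 0.106 % (w/v) = 1.06 g/L.

1.06 g/L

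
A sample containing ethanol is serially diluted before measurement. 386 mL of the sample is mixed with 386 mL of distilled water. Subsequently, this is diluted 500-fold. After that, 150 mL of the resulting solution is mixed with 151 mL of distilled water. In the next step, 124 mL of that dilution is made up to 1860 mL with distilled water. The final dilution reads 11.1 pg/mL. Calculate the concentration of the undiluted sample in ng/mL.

Overall dilution factor = 2 × 500 × 2.007 × 15 = 3.01 × 10⁴.
Original = 11.1 pg/mL × 3.01 × 10⁴ = 3.34 × 10⁵ pg/mL = 334 ng/mL.

334 ng/mL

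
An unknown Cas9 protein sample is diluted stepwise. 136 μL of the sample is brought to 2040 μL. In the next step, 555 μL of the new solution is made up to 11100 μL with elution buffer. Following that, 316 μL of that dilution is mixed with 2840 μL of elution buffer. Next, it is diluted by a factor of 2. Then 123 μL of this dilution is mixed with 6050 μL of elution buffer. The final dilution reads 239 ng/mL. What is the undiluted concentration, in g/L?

Overall dilution factor = 15 × 20 × 9.987 × 2 × 50.19 = 3.01 × 10⁵.
Original = 239 ng/mL × 3.01 × 10⁵ = 7.19 × 10⁷ ng/mL = 71.9 g/L.

71.9 g/L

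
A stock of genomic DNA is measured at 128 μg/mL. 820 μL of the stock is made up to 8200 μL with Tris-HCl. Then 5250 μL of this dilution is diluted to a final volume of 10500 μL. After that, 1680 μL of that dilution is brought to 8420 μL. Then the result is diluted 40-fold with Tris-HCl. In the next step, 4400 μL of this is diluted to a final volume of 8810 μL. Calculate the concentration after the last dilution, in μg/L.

Overall dilution factor = 10 × 2 × 5.012 × 40 × 2.002 = 8028.
128 μg/mL / 8028 = 0.0159 μg/mL = 15.9 μg/L.

15.9 μg/L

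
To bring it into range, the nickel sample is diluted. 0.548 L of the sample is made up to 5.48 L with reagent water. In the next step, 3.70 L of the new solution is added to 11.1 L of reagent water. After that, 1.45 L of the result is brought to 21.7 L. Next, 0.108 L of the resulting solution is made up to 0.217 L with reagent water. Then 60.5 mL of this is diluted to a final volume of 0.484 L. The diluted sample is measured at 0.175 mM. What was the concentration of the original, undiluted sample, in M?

1.68 M

Overall dilution factor = 10 × 4 × 14.97 × 2.009 × 8 = 9622.
Original = 0.175 mM × 9622 = 1684 mM = 1.68 M.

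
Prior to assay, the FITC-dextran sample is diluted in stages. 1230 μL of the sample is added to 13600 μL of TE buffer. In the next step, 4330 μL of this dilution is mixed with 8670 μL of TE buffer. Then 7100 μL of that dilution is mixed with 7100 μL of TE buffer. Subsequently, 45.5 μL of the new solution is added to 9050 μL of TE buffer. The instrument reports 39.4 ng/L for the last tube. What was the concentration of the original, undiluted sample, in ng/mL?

570 ng/mL

Overall dilution factor = 12.06 × 3.002 × 2 × 199.9 = 1.45 × 10⁴.
Original = 39.4 ng/L × 1.45 × 10⁴ = 5.70 × 10⁵ ng/L = 570 ng/mL.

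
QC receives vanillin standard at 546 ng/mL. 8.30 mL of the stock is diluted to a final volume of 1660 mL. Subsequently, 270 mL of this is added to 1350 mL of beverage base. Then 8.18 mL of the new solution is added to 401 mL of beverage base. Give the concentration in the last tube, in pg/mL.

Overall dilution factor = 200 × 6 × 50.02 = 6.00 × 10⁴.
546 ng/mL / 6.00 × 10⁴ = 9.10 × 10⁻³ ng/mL = 9.10 pg/mL.

9.10 pg/mL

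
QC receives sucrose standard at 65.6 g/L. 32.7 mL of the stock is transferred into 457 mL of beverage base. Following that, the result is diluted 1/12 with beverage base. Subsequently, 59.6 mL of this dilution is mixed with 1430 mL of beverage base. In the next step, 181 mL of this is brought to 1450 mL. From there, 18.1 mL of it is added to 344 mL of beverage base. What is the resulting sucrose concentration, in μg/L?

Overall dilution factor = 14.98 × 12 × 24.99 × 8.011 × 20.01 = 7.20 × 10⁵.
65.6 g/L / 7.20 × 10⁵ = 9.11 × 10⁻⁵ g/L = 91.1 μg/L.

91.1 μg/L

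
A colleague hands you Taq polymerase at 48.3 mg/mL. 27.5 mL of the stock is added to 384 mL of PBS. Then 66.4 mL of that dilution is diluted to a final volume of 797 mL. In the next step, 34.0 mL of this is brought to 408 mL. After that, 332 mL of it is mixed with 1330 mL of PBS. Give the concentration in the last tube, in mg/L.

4.48 mg/L

Overall dilution factor = 14.96 × 12.00 × 12 × 5.006 = 1.08 × 10⁴.
48.3 mg/mL / 1.08 × 10⁴ = 4.48 × 10⁻³ mg/mL = 4.48 mg/L.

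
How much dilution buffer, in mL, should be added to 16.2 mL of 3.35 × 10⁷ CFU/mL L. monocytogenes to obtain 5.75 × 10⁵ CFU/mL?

V₂ = C₁V₁/C₂ = 3.35 × 10⁷ × 16.2 / 5.75 × 10⁵ = 944 mL.
Diluent to add = V₂ − V₁ = 944 − 16.2 = 928 mL.

928 mL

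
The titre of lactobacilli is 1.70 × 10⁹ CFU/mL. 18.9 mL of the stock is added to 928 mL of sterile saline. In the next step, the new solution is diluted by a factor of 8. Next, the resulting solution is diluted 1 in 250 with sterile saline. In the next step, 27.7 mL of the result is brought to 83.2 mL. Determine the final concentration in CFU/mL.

5650 CFU/mL

Overall dilution factor = 50.10 × 8 × 250 × 3.004 = 3.01 × 10⁵.
1.70 × 10⁹ CFU/mL / 3.01 × 10⁵ = 5650 CFU/mL.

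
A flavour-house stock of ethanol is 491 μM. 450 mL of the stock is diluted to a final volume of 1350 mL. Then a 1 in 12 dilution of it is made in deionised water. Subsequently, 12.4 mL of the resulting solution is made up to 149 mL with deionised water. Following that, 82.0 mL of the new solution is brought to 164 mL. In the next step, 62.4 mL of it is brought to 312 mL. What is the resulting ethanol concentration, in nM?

Overall dilution factor = 3 × 12 × 12.02 × 2 × 5 = 4326.
491 μM / 4326 = 0.114 μM = 114 nM.

114 nM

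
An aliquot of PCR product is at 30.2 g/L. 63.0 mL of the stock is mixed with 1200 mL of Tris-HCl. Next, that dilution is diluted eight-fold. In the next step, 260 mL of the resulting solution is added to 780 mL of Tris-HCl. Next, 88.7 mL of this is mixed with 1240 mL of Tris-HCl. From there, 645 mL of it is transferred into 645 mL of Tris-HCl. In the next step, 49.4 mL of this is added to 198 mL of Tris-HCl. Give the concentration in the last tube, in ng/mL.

314 ng/mL

Overall dilution factor = 20.05 × 8 × 4 × 14.98 × 2 × 5.008 = 9.63 × 10⁴.
30.2 g/L / 9.63 × 10⁴ = 3.14 × 10⁻⁴ g/L = 314 ng/mL.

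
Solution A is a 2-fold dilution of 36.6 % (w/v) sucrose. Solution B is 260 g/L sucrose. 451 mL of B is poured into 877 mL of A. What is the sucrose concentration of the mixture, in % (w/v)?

20.9 % (w/v)

C_A = 36.6 % (w/v) / 2 = 18.3 % (w/v).
C_B = 260 g/L = 26.0 % (w/v).
C_mix = (C_A·V_A + C_B·V_B)/(V_A + V_B) = (18.3×877 + 26.0×451) / 1328 = 20.9 % (w/v).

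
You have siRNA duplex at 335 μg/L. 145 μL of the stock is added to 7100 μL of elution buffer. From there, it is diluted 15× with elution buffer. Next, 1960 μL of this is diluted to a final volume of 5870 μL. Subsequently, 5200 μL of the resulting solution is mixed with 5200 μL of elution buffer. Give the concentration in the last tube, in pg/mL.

74.6 pg/mL

Overall dilution factor = 49.97 × 15 × 2.995 × 2 = 4489.
335 μg/L / 4489 = 0.0746 μg/L = 74.6 pg/mL.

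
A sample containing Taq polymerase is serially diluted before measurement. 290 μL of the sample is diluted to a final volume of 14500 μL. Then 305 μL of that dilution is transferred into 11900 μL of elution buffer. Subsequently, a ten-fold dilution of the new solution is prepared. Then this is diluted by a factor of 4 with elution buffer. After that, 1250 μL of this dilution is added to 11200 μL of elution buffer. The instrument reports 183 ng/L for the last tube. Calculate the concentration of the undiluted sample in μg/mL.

146 μg/mL

Overall dilution factor = 50 × 40.02 × 10 × 4 × 9.960 = 7.97 × 10⁵.
Original = 183 ng/L × 7.97 × 10⁵ = 1.46 × 10⁸ ng/L = 146 μg/mL.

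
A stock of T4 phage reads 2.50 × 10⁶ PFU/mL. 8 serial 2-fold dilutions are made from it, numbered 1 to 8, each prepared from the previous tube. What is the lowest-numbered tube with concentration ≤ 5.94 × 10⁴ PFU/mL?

tube 6

Tube n has concentration 2.50 × 10⁶ PFU/mL / 2ⁿ.
Need 2ⁿ ≥ 2.50 × 10⁶ PFU/mL / 5.94 × 10⁴ PFU/mL = 42.1, so n ≥ 5.40.
First such tube: n = 6.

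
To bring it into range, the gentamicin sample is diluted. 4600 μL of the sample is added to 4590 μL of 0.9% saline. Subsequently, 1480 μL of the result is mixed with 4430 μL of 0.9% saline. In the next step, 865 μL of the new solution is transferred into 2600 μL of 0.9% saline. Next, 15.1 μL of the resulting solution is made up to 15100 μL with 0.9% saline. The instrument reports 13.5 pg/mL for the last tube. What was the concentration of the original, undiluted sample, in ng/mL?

Overall dilution factor = 1.998 × 3.993 × 4.006 × 1000 = 3.20 × 10⁴.
Original = 13.5 pg/mL × 3.20 × 10⁴ = 4.31 × 10⁵ pg/mL = 431 ng/mL.

431 ng/mL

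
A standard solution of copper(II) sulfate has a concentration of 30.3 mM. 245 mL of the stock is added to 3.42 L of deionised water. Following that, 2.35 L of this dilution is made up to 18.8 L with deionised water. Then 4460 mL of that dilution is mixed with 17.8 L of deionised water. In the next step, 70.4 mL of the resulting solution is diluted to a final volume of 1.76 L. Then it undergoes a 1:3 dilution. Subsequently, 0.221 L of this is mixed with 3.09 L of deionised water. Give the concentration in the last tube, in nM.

45.1 nM

Overall dilution factor = 14.96 × 8 × 4.991 × 25 × 3 × 14.98 = 6.71 × 10⁵.
30.3 mM / 6.71 × 10⁵ = 4.51 × 10⁻⁵ mM = 45.1 nM.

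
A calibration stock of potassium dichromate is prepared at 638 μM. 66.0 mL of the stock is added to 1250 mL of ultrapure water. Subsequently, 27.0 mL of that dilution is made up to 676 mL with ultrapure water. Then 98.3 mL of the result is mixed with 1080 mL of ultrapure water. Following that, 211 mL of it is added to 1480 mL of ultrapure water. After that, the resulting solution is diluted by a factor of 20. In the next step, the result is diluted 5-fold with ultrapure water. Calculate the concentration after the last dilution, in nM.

0.133 nM

Overall dilution factor = 19.94 × 25.04 × 11.99 × 8.014 × 20 × 5 = 4.80 × 10⁶.
638 μM / 4.80 × 10⁶ = 1.33 × 10⁻⁴ μM = 0.133 nM.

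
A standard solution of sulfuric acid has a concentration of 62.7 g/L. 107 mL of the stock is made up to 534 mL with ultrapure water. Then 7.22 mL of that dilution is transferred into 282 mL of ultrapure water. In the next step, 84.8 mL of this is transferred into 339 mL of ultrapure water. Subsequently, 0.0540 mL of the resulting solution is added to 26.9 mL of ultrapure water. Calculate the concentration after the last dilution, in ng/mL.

Overall dilution factor = 4.991 × 40.06 × 4.998 × 499.1 = 4.99 × 10⁵.
62.7 g/L / 4.99 × 10⁵ = 1.26 × 10⁻⁴ g/L = 126 ng/mL.

126 ng/mL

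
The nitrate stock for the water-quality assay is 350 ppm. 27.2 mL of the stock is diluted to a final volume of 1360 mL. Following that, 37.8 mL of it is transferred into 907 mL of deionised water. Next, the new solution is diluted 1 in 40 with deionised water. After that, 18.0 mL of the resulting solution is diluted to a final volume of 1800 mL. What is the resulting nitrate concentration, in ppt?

Overall dilution factor = 50 × 24.99 × 40 × 100 = 5.00 × 10⁶.
350 ppm / 5.00 × 10⁶ = 7.00 × 10⁻⁵ ppm = 70.0 ppt.

70.0 ppt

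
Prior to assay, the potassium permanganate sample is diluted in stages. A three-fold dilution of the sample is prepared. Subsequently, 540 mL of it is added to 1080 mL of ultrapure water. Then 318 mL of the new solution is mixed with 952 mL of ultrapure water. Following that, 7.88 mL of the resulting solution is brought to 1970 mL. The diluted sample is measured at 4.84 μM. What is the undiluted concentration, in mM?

43.5 mM

Overall dilution factor = 3 × 3 × 3.994 × 250 = 8986.
Original = 4.84 μM × 8986 = 4.35 × 10⁴ μM = 43.5 mM.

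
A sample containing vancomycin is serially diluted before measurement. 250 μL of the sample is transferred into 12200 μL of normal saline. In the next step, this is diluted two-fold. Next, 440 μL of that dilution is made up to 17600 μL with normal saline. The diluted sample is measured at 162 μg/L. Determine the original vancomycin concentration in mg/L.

645 mg/L

Overall dilution factor = 49.80 × 2 × 40 = 3984.
Original = 162 μg/L × 3984 = 6.45 × 10⁵ μg/L = 645 mg/L.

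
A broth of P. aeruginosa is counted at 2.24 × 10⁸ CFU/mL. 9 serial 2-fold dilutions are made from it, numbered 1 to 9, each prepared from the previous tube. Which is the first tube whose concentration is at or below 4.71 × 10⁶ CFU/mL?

Tube n has concentration 2.24 × 10⁸ CFU/mL / 2ⁿ.
Need 2ⁿ ≥ 2.24 × 10⁸ CFU/mL / 4.71 × 10⁶ CFU/mL = 47.6, so n ≥ 5.57.
First such tube: n = 6.

tube 6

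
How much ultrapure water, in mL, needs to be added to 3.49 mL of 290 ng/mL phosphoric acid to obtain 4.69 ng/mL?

V₂ = C₁V₁/C₂ = 290 × 3.49 / 4.69 = 216 mL.
Diluent to add = V₂ − V₁ = 216 − 3.49 = 212 mL.

212 mL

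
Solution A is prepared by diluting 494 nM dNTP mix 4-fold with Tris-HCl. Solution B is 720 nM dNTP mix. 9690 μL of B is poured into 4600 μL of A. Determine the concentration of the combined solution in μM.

C_A = 494 nM / 4 = 124 nM.
C_mix = (C_A·V_A + C_B·V_B)/(V_A + V_B) = (124×4600 + 720×9690) / 14290 = 528 nM = 0.528 μM.

0.528 μM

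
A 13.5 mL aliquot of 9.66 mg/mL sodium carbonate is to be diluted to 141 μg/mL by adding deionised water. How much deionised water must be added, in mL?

911 mL

141 μg/mL = 0.141 mg/mL.
V₂ = C₁V₁/C₂ = 9.66 × 13.5 / 0.141 = 925 mL.
Diluent to add = V₂ − V₁ = 925 − 13.5 = 911 mL.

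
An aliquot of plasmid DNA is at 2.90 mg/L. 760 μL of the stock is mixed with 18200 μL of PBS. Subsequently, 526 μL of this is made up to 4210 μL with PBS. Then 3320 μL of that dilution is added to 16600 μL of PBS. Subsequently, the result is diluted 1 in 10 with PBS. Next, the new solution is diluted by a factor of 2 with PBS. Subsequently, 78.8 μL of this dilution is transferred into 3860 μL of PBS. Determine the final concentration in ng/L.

2.42 ng/L

Overall dilution factor = 24.95 × 8.004 × 6 × 10 × 2 × 49.98 = 1.20 × 10⁶.
2.90 mg/L / 1.20 × 10⁶ = 2.42 × 10⁻⁶ mg/L = 2.42 ng/L.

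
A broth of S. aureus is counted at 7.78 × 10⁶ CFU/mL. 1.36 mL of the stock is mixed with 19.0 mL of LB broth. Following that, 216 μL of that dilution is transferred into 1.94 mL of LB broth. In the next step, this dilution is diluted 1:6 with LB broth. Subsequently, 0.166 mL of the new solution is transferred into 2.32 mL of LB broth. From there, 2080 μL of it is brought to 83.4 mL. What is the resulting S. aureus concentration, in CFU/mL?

14.5 CFU/mL

Overall dilution factor = 14.97 × 9.981 × 6 × 14.98 × 40.10 = 5.38 × 10⁵.
7.78 × 10⁶ CFU/mL / 5.38 × 10⁵ = 14.5 CFU/mL.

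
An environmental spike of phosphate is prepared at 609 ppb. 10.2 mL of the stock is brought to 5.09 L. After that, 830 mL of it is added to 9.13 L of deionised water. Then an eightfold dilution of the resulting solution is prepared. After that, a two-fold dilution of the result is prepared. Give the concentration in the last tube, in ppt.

6.36 ppt

Overall dilution factor = 499.0 × 12 × 8 × 2 = 9.58 × 10⁴.
609 ppb / 9.58 × 10⁴ = 6.36 × 10⁻³ ppb = 6.36 ppt.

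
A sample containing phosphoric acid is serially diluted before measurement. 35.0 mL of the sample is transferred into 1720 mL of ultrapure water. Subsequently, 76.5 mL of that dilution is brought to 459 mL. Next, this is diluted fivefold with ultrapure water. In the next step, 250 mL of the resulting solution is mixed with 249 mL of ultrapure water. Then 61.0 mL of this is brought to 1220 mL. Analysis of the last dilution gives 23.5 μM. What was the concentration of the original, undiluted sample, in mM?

Overall dilution factor = 50.14 × 6 × 5 × 1.996 × 20 = 6.01 × 10⁴.
Original = 23.5 μM × 6.01 × 10⁴ = 1.41 × 10⁶ μM = 1410 mM.

1410 mM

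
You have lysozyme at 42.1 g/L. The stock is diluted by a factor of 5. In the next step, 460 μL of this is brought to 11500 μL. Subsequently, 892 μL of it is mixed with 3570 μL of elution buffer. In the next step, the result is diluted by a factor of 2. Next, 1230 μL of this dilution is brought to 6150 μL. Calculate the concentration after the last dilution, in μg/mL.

6.73 μg/mL

Overall dilution factor = 5 × 25 × 5.002 × 2 × 5 = 6253.
42.1 g/L / 6253 = 6.73 × 10⁻³ g/L = 6.73 μg/mL.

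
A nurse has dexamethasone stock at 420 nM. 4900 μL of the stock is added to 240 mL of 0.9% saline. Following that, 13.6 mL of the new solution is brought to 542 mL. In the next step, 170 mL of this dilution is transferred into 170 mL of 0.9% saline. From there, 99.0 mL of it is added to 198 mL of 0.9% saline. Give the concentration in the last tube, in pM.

35.1 pM

Overall dilution factor = 49.98 × 39.85 × 2 × 3 = 1.20 × 10⁴.
420 nM / 1.20 × 10⁴ = 0.0351 nM = 35.1 pM.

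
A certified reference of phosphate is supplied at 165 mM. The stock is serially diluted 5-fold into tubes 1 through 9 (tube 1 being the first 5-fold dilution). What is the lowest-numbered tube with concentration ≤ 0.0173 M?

Tube n has concentration 165 mM / 5ⁿ.
Need 5ⁿ ≥ 165 mM / 0.0173 M = 9.54, so n ≥ 1.40.
First such tube: n = 2.

tube 2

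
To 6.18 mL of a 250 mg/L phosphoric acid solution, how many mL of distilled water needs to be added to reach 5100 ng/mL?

5100 ng/mL = 5.10 mg/L.
V₂ = C₁V₁/C₂ = 250 × 6.18 / 5.10 = 303 mL.
Diluent to add = V₂ − V₁ = 303 − 6.18 = 297 mL.

297 mL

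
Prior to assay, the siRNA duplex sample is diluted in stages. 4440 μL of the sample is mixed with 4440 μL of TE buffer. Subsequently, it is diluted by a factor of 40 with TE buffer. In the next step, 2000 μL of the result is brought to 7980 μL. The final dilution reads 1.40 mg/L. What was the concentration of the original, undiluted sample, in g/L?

0.447 g/L

Overall dilution factor = 2 × 40 × 3.990 = 319.
Original = 1.40 mg/L × 319 = 447 mg/L = 0.447 g/L.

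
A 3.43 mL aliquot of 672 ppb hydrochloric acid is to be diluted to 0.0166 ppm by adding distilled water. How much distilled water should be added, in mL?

0.0166 ppm = 16.6 ppb.
V₂ = C₁V₁/C₂ = 672 × 3.43 / 16.6 = 139 mL.
Diluent to add = V₂ − V₁ = 139 − 3.43 = 135 mL.

135 mL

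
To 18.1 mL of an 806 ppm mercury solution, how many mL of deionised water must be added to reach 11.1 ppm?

V₂ = C₁V₁/C₂ = 806 × 18.1 / 11.1 = 1314 mL.
Diluent to add = V₂ − V₁ = 1314 − 18.1 = 1300 mL.

1300 mL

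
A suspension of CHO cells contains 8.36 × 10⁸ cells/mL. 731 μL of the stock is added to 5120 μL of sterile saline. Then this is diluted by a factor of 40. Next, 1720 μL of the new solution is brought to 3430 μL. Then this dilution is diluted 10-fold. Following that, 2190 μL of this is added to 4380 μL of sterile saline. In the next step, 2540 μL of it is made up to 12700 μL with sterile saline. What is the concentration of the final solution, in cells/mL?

8730 cells/mL

Overall dilution factor = 8.004 × 40 × 1.994 × 10 × 3 × 5 = 9.58 × 10⁴.
8.36 × 10⁸ cells/mL / 9.58 × 10⁴ = 8730 cells/mL.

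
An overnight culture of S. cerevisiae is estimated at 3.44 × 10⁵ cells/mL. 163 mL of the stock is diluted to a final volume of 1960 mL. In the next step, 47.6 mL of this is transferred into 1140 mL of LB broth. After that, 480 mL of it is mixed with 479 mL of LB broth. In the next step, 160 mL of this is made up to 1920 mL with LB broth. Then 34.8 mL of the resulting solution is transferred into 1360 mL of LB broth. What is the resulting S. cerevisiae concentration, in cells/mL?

Overall dilution factor = 12.02 × 24.95 × 1.998 × 12 × 40.08 = 2.88 × 10⁵.
3.44 × 10⁵ cells/mL / 2.88 × 10⁵ = 1.19 cells/mL.

1.19 cells/mL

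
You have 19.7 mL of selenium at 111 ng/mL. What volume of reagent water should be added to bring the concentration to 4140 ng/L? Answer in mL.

508 mL

4140 ng/L = 4.14 ng/mL.
V₂ = C₁V₁/C₂ = 111 × 19.7 / 4.14 = 528 mL.
Diluent to add = V₂ − V₁ = 528 − 19.7 = 508 mL.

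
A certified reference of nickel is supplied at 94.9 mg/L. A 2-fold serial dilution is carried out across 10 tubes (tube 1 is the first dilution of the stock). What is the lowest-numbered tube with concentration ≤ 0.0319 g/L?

tube 2

Tube n has concentration 94.9 mg/L / 2ⁿ.
Need 2ⁿ ≥ 94.9 mg/L / 0.0319 g/L = 2.97, so n ≥ 1.57.
First such tube: n = 2.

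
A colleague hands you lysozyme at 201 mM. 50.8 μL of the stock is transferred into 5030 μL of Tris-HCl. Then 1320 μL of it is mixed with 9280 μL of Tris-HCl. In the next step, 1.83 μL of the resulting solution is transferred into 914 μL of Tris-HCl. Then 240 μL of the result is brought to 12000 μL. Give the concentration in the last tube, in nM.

Overall dilution factor = 100.0 × 8.030 × 500.5 × 50 = 2.01 × 10⁷.
201 mM / 2.01 × 10⁷ = 1.00 × 10⁻⁵ mM = 10.0 nM.

10.0 nM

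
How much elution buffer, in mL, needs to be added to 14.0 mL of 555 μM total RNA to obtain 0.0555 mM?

126 mL

0.0555 mM = 55.5 μM.
V₂ = C₁V₁/C₂ = 555 × 14.0 / 55.5 = 140 mL.
Diluent to add = V₂ − V₁ = 140 − 14.0 = 126 mL.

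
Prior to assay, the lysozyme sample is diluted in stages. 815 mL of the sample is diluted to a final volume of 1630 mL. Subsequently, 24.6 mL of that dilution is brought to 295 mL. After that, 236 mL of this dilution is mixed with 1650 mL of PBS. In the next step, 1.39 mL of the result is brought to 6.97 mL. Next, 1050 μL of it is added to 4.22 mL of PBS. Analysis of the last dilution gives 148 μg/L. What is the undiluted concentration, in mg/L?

Overall dilution factor = 2 × 11.99 × 7.992 × 5.014 × 5.019 = 4824.
Original = 148 μg/L × 4824 = 7.14 × 10⁵ μg/L = 714 mg/L.

714 mg/L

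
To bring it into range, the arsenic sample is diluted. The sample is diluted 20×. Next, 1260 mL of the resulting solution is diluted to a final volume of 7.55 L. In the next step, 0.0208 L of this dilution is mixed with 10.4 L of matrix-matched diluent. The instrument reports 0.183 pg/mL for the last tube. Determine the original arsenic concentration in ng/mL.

11.0 ng/mL

Overall dilution factor = 20 × 5.992 × 501 = 6.00 × 10⁴.
Original = 0.183 pg/mL × 6.00 × 10⁴ = 1.10 × 10⁴ pg/mL = 11.0 ng/mL.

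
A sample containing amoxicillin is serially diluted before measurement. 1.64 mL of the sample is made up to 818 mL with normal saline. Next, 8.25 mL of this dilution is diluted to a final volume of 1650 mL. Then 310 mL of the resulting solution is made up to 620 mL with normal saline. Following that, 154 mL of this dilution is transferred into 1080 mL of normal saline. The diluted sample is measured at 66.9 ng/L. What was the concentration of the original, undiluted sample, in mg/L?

Overall dilution factor = 498.8 × 200 × 2 × 8.013 = 1.60 × 10⁶.
Original = 66.9 ng/L × 1.60 × 10⁶ = 1.07 × 10⁸ ng/L = 107 mg/L.

107 mg/L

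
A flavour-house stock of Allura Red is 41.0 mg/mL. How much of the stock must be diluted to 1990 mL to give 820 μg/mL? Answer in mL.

820 μg/mL = 0.820 mg/mL.
V₁ = C₂V₂/C₁ = 0.820 × 1990 / 41.0 = 39.8 mL.

39.8 mL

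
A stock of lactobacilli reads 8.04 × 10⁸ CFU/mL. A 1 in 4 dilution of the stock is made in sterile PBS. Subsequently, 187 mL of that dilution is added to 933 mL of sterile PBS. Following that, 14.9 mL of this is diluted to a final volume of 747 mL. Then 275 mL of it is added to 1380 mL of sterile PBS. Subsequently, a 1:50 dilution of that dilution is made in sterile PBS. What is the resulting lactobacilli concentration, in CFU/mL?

2220 CFU/mL

Overall dilution factor = 4 × 5.989 × 50.13 × 6.018 × 50 = 3.61 × 10⁵.
8.04 × 10⁸ CFU/mL / 3.61 × 10⁵ = 2220 CFU/mL.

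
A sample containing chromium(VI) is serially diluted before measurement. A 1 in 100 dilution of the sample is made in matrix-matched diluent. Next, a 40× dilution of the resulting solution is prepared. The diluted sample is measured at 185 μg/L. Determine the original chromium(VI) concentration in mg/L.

740 mg/L

Overall dilution factor = 100 × 40 = 4000.
Original = 185 μg/L × 4000 = 7.40 × 10⁵ μg/L = 740 mg/L.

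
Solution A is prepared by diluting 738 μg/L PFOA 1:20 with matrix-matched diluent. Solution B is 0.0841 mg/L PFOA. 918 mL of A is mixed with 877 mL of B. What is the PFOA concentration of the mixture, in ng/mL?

C_A = 738 μg/L / 20 = 36.9 μg/L.
C_B = 0.0841 mg/L = 84.1 μg/L.
C_mix = (C_A·V_A + C_B·V_B)/(V_A + V_B) = (36.9×918 + 84.1×877) / 1795 = 60.0 μg/L = 60.0 ng/mL.

60.0 ng/mL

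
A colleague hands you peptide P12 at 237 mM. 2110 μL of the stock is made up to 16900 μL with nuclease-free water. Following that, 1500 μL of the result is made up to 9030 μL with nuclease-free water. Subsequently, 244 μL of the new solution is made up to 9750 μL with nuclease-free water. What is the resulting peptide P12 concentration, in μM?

Overall dilution factor = 8.009 × 6.020 × 39.96 = 1927.
237 mM / 1927 = 0.123 mM = 123 μM.

123 μM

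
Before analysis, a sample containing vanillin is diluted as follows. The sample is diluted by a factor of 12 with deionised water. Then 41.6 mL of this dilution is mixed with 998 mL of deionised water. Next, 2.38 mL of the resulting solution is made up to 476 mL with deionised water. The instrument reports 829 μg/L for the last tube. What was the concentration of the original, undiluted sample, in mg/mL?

49.7 mg/mL

Overall dilution factor = 12 × 24.99 × 200 = 6.00 × 10⁴.
Original = 829 μg/L × 6.00 × 10⁴ = 4.97 × 10⁷ μg/L = 49.7 mg/mL.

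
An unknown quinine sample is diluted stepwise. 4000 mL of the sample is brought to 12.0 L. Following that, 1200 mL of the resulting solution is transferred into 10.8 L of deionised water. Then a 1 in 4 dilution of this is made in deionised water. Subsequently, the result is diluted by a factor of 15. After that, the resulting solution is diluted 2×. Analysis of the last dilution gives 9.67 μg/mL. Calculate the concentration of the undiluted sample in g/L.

34.8 g/L

Overall dilution factor = 3 × 10 × 4 × 15 × 2 = 3600.
Original = 9.67 μg/mL × 3600 = 3.48 × 10⁴ μg/mL = 34.8 g/L.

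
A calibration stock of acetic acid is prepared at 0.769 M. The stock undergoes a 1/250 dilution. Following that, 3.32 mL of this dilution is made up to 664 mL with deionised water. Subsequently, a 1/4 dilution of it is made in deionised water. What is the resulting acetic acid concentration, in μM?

3.85 μM

Overall dilution factor = 250 × 200 × 4 = 2.00 × 10⁵.
0.769 M / 2.00 × 10⁵ = 3.85 × 10⁻⁶ M = 3.85 μM.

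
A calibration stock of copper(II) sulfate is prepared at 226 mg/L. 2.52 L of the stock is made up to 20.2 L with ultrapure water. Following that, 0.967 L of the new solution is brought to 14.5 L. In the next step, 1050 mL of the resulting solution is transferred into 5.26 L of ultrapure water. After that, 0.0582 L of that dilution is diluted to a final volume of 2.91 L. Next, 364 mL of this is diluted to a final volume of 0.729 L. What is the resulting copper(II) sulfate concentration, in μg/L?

Overall dilution factor = 8.016 × 14.99 × 6.010 × 50 × 2.003 = 7.23 × 10⁴.
226 mg/L / 7.23 × 10⁴ = 3.12 × 10⁻³ mg/L = 3.12 μg/L.

3.12 μg/L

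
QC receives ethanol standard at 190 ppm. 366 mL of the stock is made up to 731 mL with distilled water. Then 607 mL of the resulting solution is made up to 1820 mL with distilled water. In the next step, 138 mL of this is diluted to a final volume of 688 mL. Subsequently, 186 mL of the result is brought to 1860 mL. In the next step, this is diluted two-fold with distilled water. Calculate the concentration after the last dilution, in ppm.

Overall dilution factor = 1.997 × 2.998 × 4.986 × 10 × 2 = 597.
190 ppm / 597 = 0.318 ppm.

0.318 ppm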